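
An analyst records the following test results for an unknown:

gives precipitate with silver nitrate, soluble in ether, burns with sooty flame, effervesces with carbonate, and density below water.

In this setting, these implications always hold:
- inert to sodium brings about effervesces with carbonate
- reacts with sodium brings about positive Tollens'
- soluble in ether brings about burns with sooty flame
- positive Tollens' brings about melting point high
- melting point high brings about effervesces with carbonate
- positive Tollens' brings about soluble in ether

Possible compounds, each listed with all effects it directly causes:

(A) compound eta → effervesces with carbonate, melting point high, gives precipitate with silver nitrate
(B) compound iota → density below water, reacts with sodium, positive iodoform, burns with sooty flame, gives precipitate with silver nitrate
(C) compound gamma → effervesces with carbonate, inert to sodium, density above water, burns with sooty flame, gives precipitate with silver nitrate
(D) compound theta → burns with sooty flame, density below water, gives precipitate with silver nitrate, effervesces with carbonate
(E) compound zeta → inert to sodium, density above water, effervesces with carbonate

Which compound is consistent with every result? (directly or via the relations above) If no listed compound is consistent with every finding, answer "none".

B

For each candidate, compare predicted effects to what was observed:
(A) compound eta — gives precipitate with silver nitrate match; soluble in ether miss; burns with sooty flame miss; effervesces with carbonate match; density below water miss
(B) compound iota — gives precipitate with silver nitrate match; soluble in ether match (through reacts with sodium → positive Tollens' → soluble in ether); burns with sooty flame match; effervesces with carbonate match (through reacts with sodium → positive Tollens' → melting point high → effervesces with carbonate); density below water match
(C) compound gamma — gives precipitate with silver nitrate match; soluble in ether miss; burns with sooty flame match; effervesces with carbonate match; density below water miss
(D) compound theta — gives precipitate with silver nitrate match; soluble in ether miss; burns with sooty flame match; effervesces with carbonate match; density below water match
(E) compound zeta — fails on gives precipitate with silver nitrate, soluble in ether, burns with sooty flame, density below water (predicts density above water, not density below water)
(B) is the only candidate with no mismatches.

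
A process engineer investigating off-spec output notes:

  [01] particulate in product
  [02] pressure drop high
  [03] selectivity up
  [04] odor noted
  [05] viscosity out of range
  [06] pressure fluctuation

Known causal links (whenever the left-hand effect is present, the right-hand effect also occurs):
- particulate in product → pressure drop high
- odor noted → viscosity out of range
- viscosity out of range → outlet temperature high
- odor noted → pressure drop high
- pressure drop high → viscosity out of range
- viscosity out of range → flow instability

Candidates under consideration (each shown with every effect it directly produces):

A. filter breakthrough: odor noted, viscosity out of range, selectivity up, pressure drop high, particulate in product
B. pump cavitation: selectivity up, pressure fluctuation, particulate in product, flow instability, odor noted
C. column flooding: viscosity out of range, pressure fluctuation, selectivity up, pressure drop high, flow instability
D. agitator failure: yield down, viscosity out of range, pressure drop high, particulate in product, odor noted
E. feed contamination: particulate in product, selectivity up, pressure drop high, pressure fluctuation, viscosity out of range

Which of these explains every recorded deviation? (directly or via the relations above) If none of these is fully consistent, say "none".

B

Testing each hypothesis:
(A) filter breakthrough — particulate in product ✓; pressure drop high ✓; selectivity up ✓; odor noted ✓; viscosity out of range ✓; pressure fluctuation ✗
(B) pump cavitation — particulate in product ✓; pressure drop high ✓ (through particulate in product → pressure drop high); selectivity up ✓; odor noted ✓; viscosity out of range ✓ (through odor noted → viscosity out of range); pressure fluctuation ✓
(C) column flooding — particulate in product ✗; pressure drop high ✓; selectivity up ✓; odor noted ✗; viscosity out of range ✓; pressure fluctuation ✓
(D) agitator failure — particulate in product ✓; pressure drop high ✓; selectivity up ✗; odor noted ✓; viscosity out of range ✓; pressure fluctuation ✗
(E) feed contamination — particulate in product ✓; pressure drop high ✓; selectivity up ✓; odor noted ✗; viscosity out of range ✓; pressure fluctuation ✓
Only (B) is consistent with every observation.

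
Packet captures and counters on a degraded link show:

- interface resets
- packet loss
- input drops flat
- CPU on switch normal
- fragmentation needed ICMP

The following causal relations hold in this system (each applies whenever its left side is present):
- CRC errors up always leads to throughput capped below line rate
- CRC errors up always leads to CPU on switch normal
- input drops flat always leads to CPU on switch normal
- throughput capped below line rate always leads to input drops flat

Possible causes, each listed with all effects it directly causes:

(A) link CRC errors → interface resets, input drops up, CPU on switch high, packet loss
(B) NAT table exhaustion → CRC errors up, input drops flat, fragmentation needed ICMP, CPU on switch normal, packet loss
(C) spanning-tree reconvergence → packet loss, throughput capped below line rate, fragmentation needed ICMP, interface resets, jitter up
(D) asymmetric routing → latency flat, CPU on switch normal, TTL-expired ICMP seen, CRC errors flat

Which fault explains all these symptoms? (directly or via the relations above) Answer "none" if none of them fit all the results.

For each candidate, compare predicted effects to what was observed:
(A) link CRC errors — interface resets ✓; packet loss ✓; input drops flat ✗; CPU on switch normal ✗; fragmentation needed ICMP ✗
(B) NAT table exhaustion — interface resets ✗; packet loss ✓; input drops flat ✓; CPU on switch normal ✓; fragmentation needed ICMP ✓
(C) spanning-tree reconvergence — interface resets ✓; packet loss ✓; input drops flat ✓ (by throughput capped below line rate → input drops flat); CPU on switch normal ✓ (by throughput capped below line rate → input drops flat → CPU on switch normal); fragmentation needed ICMP ✓
(D) asymmetric routing — does not account for interface resets, packet loss, input drops flat, fragmentation needed ICMP
(C) is the only candidate with no mismatches.

C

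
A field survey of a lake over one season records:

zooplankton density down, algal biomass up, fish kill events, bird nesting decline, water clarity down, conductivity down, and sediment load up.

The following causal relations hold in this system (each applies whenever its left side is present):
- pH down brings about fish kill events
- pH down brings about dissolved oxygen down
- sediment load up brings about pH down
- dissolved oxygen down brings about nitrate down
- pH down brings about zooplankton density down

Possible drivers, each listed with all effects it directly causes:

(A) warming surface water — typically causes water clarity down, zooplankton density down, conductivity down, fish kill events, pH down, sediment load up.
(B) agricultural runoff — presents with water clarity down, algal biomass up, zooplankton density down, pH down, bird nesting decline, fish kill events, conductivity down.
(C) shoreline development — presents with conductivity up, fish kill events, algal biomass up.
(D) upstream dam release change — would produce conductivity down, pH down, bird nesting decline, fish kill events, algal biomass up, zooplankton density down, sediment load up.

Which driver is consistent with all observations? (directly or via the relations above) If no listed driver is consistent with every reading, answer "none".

Testing each hypothesis:
(A) warming surface water — does not account for algal biomass up, bird nesting decline
(B) agricultural runoff — zooplankton density down +; algal biomass up +; fish kill events +; bird nesting decline +; water clarity down +; conductivity down +; sediment load up -
(C) shoreline development — fails on zooplankton density down, bird nesting decline, water clarity down, conductivity down, sediment load up (predicts conductivity up, not conductivity down)
(D) upstream dam release change — does not account for water clarity down
None of the listed candidates fits everything.

none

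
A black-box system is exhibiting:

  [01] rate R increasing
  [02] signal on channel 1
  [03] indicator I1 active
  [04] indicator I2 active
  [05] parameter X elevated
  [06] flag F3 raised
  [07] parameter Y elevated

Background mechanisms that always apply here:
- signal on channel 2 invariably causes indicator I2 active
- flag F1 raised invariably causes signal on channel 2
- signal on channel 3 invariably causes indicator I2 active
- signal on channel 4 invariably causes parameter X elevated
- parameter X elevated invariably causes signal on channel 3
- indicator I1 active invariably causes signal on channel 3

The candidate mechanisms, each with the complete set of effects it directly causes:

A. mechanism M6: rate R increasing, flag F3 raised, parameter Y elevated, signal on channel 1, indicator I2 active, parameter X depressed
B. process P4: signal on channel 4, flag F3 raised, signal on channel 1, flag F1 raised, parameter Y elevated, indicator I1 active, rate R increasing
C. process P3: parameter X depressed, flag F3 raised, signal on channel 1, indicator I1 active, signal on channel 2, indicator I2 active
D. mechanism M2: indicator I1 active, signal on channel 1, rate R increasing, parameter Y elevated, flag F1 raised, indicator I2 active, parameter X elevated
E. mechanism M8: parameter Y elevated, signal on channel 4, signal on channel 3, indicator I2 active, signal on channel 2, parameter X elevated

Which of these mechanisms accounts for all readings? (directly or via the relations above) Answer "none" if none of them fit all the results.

For each candidate, compare predicted effects to what was observed:
(A) mechanism M6 — fails on indicator I1 active, parameter X elevated (predicts parameter X depressed, not parameter X elevated)
(B) process P4 — rate R increasing match; signal on channel 1 match; indicator I1 active match; indicator I2 active match (via indicator I1 active → signal on channel 3 → indicator I2 active); parameter X elevated match (via signal on channel 4 → parameter X elevated); flag F3 raised match; parameter Y elevated match
(C) process P3 — rate R increasing miss; signal on channel 1 match; indicator I1 active match; indicator I2 active match; parameter X elevated miss; flag F3 raised match; parameter Y elevated miss
(D) mechanism M2 — does not account for flag F3 raised
(E) mechanism M8 — rate R increasing miss; signal on channel 1 miss; indicator I1 active miss; indicator I2 active match; parameter X elevated match; flag F3 raised miss; parameter Y elevated match
Only (B) is consistent with every observation.

B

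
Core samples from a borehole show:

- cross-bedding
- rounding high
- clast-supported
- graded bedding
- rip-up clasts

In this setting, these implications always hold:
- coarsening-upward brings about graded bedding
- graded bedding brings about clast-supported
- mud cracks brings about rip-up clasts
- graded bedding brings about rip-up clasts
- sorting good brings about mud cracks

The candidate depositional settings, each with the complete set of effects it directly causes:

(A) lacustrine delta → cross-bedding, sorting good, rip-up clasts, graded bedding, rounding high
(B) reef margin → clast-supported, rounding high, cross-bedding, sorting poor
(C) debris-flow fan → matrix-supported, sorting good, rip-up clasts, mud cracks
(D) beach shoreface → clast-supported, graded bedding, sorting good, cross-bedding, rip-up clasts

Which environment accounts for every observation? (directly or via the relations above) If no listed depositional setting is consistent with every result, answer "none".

A

Per-candidate check:
(A) lacustrine delta — cross-bedding +; rounding high +; clast-supported + (through graded bedding → clast-supported); graded bedding +; rip-up clasts +
(B) reef margin — does not account for graded bedding, rip-up clasts
(C) debris-flow fan — cross-bedding -; rounding high -; clast-supported -; graded bedding -; rip-up clasts +
(D) beach shoreface — cross-bedding +; rounding high -; clast-supported +; graded bedding +; rip-up clasts +
(A) is the only candidate with no mismatches.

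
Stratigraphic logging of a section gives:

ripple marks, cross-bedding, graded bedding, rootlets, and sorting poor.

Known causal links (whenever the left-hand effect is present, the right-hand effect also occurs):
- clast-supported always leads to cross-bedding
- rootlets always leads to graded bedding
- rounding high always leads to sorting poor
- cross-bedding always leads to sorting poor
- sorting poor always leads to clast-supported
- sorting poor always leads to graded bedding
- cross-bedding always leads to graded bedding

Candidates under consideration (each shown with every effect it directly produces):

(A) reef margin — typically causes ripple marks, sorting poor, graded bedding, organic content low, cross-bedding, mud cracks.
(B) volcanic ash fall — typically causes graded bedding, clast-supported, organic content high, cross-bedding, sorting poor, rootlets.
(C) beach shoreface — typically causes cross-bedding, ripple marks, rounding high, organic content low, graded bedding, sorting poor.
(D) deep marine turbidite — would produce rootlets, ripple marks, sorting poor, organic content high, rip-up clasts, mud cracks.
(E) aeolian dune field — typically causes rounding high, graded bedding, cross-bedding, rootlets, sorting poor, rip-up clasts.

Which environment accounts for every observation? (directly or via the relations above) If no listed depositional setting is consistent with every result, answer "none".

D

Checking each candidate against the observations:
(A) reef margin — ripple marks ✓; cross-bedding ✓; graded bedding ✓; rootlets ✗; sorting poor ✓
(B) volcanic ash fall — does not account for ripple marks
(C) beach shoreface — does not account for rootlets
(D) deep marine turbidite — accounts for every observation (cross-bedding through sorting poor → clast-supported → cross-bedding)
(E) aeolian dune field — does not account for ripple marks
(D) alone accounts for all the evidence.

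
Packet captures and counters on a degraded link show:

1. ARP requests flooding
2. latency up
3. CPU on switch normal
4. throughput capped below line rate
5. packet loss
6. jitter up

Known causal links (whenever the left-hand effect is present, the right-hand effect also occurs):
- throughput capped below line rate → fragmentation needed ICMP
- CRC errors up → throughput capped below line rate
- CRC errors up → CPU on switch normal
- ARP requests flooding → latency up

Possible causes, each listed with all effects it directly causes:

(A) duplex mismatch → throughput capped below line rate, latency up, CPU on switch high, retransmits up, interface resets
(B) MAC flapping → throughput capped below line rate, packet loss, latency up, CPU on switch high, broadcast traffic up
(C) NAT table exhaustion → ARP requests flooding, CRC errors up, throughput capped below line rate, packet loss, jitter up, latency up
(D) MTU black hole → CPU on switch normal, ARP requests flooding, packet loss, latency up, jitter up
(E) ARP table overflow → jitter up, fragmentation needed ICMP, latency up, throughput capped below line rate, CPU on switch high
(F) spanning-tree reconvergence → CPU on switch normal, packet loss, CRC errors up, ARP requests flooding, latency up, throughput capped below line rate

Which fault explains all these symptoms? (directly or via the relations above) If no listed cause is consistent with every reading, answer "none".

Per-candidate check:
(A) duplex mismatch — ARP requests flooding NO; latency up yes; CPU on switch normal NO; throughput capped below line rate yes; packet loss NO; jitter up NO
(B) MAC flapping — fails on ARP requests flooding, CPU on switch normal, jitter up (predicts CPU on switch high, not CPU on switch normal)
(C) NAT table exhaustion — accounts for every observation (CPU on switch normal via CRC errors up → CPU on switch normal)
(D) MTU black hole — ARP requests flooding yes; latency up yes; CPU on switch normal yes; throughput capped below line rate NO; packet loss yes; jitter up yes
(E) ARP table overflow — fails on ARP requests flooding, CPU on switch normal, packet loss (predicts CPU on switch high, not CPU on switch normal)
(F) spanning-tree reconvergence — ARP requests flooding yes; latency up yes; CPU on switch normal yes; throughput capped below line rate yes; packet loss yes; jitter up NO
(C) alone accounts for all the evidence.

C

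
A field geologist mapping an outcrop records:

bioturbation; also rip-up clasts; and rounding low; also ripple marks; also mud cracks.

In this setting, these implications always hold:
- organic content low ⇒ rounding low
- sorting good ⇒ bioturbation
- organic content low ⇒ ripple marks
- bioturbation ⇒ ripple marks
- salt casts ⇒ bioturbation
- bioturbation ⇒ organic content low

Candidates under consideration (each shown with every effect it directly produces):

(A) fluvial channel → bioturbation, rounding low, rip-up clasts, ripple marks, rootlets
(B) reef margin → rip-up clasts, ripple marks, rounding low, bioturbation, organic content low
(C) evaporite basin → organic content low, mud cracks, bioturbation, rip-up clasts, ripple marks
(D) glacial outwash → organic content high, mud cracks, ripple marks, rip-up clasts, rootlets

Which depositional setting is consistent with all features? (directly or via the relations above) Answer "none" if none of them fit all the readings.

C

Per-candidate check:
(A) fluvial channel — bioturbation +; rip-up clasts +; rounding low +; ripple marks +; mud cracks -
(B) reef margin — does not account for mud cracks
(C) evaporite basin — accounts for every observation (rounding low through organic content low → rounding low)
(D) glacial outwash — bioturbation -; rip-up clasts +; rounding low -; ripple marks +; mud cracks +
Only (C) is consistent with every observation.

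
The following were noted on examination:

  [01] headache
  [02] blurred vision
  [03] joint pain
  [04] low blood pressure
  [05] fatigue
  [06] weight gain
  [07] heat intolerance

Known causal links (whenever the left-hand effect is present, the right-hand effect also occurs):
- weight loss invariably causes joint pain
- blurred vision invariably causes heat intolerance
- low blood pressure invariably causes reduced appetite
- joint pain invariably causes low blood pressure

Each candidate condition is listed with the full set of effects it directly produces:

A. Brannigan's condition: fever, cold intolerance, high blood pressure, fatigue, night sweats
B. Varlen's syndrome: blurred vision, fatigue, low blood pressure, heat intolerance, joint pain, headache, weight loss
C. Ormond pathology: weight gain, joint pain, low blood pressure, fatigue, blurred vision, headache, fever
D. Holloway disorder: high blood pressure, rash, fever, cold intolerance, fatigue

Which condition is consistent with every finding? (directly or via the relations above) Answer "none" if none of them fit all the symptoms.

C

Testing each hypothesis:
(A) Brannigan's condition — fails on headache, blurred vision, joint pain, low blood pressure, weight gain, heat intolerance (predicts high blood pressure, not low blood pressure; predicts cold intolerance, not heat intolerance)
(B) Varlen's syndrome — headache ✓; blurred vision ✓; joint pain ✓; low blood pressure ✓; fatigue ✓; weight gain ✗; heat intolerance ✓
(C) Ormond pathology — headache ✓; blurred vision ✓; joint pain ✓; low blood pressure ✓; fatigue ✓; weight gain ✓; heat intolerance ✓ (through blurred vision → heat intolerance)
(D) Holloway disorder — fails on headache, blurred vision, joint pain, low blood pressure, weight gain, heat intolerance (predicts high blood pressure, not low blood pressure; predicts cold intolerance, not heat intolerance)
(C) is the only candidate with no mismatches.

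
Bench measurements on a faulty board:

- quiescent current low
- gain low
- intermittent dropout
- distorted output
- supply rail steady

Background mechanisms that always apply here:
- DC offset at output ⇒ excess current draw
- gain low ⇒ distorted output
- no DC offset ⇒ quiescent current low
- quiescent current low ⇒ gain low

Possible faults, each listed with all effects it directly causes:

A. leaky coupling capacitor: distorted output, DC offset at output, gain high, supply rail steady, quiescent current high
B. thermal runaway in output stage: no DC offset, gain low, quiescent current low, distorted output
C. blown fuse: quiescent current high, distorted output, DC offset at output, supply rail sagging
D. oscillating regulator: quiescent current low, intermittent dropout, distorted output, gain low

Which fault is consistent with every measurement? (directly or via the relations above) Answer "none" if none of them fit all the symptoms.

none

For each candidate, compare predicted effects to what was observed:
(A) leaky coupling capacitor — quiescent current low miss; gain low miss; intermittent dropout miss; distorted output match; supply rail steady match
(B) thermal runaway in output stage — quiescent current low match; gain low match; intermittent dropout miss; distorted output match; supply rail steady miss
(C) blown fuse — quiescent current low miss; gain low miss; intermittent dropout miss; distorted output match; supply rail steady miss
(D) oscillating regulator — does not account for supply rail steady
Every candidate fails on at least one observation.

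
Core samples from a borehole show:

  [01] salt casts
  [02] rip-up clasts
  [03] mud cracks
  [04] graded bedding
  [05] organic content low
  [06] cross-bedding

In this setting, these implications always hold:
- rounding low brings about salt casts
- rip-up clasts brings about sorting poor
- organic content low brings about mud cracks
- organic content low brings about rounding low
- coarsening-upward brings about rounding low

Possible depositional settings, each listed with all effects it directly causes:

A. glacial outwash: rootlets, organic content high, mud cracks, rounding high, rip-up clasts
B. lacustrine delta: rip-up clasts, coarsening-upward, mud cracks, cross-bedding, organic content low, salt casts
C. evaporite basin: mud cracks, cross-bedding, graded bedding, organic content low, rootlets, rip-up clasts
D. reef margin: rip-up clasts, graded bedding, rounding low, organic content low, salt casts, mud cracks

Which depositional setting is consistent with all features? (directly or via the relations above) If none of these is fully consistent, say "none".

Per-candidate check:
(A) glacial outwash — salt casts miss; rip-up clasts match; mud cracks match; graded bedding miss; organic content low miss; cross-bedding miss
(B) lacustrine delta — does not account for graded bedding
(C) evaporite basin — salt casts match (via organic content low → rounding low → salt casts); rip-up clasts match; mud cracks match; graded bedding match; organic content low match; cross-bedding match
(D) reef margin — does not account for cross-bedding
(C) is the only candidate with no mismatches.

C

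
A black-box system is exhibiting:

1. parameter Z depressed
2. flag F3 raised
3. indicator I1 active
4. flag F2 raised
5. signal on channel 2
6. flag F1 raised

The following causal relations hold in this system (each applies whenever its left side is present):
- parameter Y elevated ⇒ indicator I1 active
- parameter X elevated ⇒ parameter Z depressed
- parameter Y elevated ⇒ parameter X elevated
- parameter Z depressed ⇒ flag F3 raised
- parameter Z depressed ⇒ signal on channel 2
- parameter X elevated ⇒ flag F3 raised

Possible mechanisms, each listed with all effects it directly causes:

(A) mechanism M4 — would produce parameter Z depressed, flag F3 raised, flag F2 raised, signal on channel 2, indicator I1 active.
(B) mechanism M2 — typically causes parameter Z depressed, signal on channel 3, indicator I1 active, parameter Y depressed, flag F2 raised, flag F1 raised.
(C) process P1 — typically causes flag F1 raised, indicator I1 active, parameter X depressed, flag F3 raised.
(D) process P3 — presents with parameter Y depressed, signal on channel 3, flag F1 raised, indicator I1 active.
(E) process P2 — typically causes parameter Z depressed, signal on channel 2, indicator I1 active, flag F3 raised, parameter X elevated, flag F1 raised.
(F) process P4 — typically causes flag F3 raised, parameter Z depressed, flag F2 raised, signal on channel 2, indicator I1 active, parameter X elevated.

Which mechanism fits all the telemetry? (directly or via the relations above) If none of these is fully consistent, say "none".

B

Checking each candidate against the observations:
(A) mechanism M4 — does not account for flag F1 raised
(B) mechanism M2 — parameter Z depressed yes; flag F3 raised yes (via parameter Z depressed → flag F3 raised); indicator I1 active yes; flag F2 raised yes; signal on channel 2 yes (via parameter Z depressed → signal on channel 2); flag F1 raised yes
(C) process P1 — parameter Z depressed NO; flag F3 raised yes; indicator I1 active yes; flag F2 raised NO; signal on channel 2 NO; flag F1 raised yes
(D) process P3 — parameter Z depressed NO; flag F3 raised NO; indicator I1 active yes; flag F2 raised NO; signal on channel 2 NO; flag F1 raised yes
(E) process P2 — does not account for flag F2 raised
(F) process P4 — does not account for flag F1 raised
(B) is the only candidate with no mismatches.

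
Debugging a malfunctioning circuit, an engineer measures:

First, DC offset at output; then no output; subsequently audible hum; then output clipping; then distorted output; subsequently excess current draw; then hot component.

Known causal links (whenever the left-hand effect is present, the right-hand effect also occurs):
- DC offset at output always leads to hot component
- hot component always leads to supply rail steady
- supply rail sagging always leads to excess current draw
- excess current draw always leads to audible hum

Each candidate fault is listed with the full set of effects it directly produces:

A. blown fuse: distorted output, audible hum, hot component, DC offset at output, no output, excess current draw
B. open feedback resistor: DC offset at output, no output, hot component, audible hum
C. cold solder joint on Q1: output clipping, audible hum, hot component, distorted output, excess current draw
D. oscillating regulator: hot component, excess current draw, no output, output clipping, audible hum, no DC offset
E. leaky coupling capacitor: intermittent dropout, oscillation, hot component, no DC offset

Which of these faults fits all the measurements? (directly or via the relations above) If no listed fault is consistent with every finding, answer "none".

none

For each candidate, compare predicted effects to what was observed:
(A) blown fuse — DC offset at output +; no output +; audible hum +; output clipping -; distorted output +; excess current draw +; hot component +
(B) open feedback resistor — does not account for output clipping, distorted output, excess current draw
(C) cold solder joint on Q1 — DC offset at output -; no output -; audible hum +; output clipping +; distorted output +; excess current draw +; hot component +
(D) oscillating regulator — DC offset at output -; no output +; audible hum +; output clipping +; distorted output -; excess current draw +; hot component +
(E) leaky coupling capacitor — fails on DC offset at output, no output, audible hum, output clipping, distorted output, excess current draw (predicts no DC offset, not DC offset at output)
No candidate is consistent with all observations.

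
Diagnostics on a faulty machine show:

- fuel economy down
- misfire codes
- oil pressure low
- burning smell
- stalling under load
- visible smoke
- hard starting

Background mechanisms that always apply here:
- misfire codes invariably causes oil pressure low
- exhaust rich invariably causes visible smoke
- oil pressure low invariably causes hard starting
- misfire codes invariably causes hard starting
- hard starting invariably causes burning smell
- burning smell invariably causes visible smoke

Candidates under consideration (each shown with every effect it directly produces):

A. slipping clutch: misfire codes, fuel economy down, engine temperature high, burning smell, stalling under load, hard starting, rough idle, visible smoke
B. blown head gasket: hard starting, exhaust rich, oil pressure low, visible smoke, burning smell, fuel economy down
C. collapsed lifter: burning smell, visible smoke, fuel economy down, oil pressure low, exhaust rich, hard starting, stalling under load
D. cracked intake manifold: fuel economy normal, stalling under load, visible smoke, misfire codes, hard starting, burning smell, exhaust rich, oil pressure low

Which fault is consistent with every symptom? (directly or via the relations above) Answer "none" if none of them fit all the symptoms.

A

For each candidate, compare predicted effects to what was observed:
(A) slipping clutch — fuel economy down match; misfire codes match; oil pressure low match (via misfire codes → oil pressure low); burning smell match; stalling under load match; visible smoke match; hard starting match
(B) blown head gasket — does not account for misfire codes, stalling under load
(C) collapsed lifter — fuel economy down match; misfire codes miss; oil pressure low match; burning smell match; stalling under load match; visible smoke match; hard starting match
(D) cracked intake manifold — fuel economy down miss; misfire codes match; oil pressure low match; burning smell match; stalling under load match; visible smoke match; hard starting match
(A) alone accounts for all the evidence.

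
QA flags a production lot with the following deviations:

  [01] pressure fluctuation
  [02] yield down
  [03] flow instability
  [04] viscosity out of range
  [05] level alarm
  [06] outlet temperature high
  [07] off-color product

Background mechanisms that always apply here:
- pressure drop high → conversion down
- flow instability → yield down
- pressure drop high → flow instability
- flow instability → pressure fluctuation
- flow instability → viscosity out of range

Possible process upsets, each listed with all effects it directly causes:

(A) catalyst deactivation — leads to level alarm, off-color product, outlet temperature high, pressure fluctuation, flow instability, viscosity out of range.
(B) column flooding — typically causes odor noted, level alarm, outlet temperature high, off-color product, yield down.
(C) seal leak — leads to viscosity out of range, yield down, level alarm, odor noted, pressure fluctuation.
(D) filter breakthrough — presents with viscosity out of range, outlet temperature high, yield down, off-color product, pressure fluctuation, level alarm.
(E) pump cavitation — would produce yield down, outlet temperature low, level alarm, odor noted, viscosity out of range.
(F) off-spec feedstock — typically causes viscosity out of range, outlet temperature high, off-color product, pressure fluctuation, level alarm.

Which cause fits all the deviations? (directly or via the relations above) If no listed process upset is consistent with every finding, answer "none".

A

Testing each hypothesis:
(A) catalyst deactivation — pressure fluctuation yes; yield down yes (by flow instability → yield down); flow instability yes; viscosity out of range yes; level alarm yes; outlet temperature high yes; off-color product yes
(B) column flooding — pressure fluctuation NO; yield down yes; flow instability NO; viscosity out of range NO; level alarm yes; outlet temperature high yes; off-color product yes
(C) seal leak — does not account for flow instability, outlet temperature high, off-color product
(D) filter breakthrough — pressure fluctuation yes; yield down yes; flow instability NO; viscosity out of range yes; level alarm yes; outlet temperature high yes; off-color product yes
(E) pump cavitation — pressure fluctuation NO; yield down yes; flow instability NO; viscosity out of range yes; level alarm yes; outlet temperature high NO; off-color product NO
(F) off-spec feedstock — pressure fluctuation yes; yield down NO; flow instability NO; viscosity out of range yes; level alarm yes; outlet temperature high yes; off-color product yes
(A) is the only candidate with no mismatches.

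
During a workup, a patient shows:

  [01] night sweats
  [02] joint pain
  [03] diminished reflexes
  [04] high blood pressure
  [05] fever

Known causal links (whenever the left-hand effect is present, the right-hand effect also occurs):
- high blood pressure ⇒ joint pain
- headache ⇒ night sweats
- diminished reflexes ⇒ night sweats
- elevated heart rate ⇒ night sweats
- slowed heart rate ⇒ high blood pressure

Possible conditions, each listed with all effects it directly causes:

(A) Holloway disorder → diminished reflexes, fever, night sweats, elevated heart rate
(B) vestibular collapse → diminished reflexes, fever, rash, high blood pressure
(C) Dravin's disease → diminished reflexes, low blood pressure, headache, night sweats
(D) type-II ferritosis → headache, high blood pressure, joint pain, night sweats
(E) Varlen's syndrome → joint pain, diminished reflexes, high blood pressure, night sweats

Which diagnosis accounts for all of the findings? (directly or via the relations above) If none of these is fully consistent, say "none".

B

Per-candidate check:
(A) Holloway disorder — night sweats yes; joint pain NO; diminished reflexes yes; high blood pressure NO; fever yes
(B) vestibular collapse — night sweats yes (through diminished reflexes → night sweats); joint pain yes (through high blood pressure → joint pain); diminished reflexes yes; high blood pressure yes; fever yes
(C) Dravin's disease — night sweats yes; joint pain NO; diminished reflexes yes; high blood pressure NO; fever NO
(D) type-II ferritosis — does not account for diminished reflexes, fever
(E) Varlen's syndrome — night sweats yes; joint pain yes; diminished reflexes yes; high blood pressure yes; fever NO
(B) is the only candidate with no mismatches.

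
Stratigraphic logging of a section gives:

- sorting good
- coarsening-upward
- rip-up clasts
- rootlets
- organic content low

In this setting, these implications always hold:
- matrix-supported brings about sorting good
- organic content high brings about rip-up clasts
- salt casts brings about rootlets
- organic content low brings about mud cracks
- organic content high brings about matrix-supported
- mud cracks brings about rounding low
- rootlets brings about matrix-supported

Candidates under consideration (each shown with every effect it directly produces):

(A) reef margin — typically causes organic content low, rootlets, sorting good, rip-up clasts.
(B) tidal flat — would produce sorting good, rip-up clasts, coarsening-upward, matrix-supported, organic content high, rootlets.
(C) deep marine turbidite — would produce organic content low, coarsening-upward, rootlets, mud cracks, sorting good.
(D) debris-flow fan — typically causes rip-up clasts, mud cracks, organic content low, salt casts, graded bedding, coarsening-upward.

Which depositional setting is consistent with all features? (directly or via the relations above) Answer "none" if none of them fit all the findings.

Checking each candidate against the observations:
(A) reef margin — does not account for coarsening-upward
(B) tidal flat — fails on organic content low (predicts organic content high, not organic content low)
(C) deep marine turbidite — does not account for rip-up clasts
(D) debris-flow fan — sorting good match (by salt casts → rootlets → matrix-supported → sorting good); coarsening-upward match; rip-up clasts match; rootlets match (by salt casts → rootlets); organic content low match
(D) alone accounts for all the evidence.

D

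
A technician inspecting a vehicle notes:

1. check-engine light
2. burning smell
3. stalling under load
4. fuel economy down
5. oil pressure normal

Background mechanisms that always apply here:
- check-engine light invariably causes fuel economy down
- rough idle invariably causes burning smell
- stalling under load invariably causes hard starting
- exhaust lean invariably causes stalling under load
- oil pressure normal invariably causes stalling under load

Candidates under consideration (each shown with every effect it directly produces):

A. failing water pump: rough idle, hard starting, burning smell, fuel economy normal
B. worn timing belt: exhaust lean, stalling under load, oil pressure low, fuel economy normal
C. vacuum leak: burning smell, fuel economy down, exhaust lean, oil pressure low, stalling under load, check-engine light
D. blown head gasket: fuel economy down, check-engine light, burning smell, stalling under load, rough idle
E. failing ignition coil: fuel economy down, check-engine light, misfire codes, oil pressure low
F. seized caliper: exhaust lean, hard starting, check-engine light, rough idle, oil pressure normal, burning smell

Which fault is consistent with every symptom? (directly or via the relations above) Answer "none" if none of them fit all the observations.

Checking each candidate against the observations:
(A) failing water pump — check-engine light miss; burning smell match; stalling under load miss; fuel economy down miss; oil pressure normal miss
(B) worn timing belt — check-engine light miss; burning smell miss; stalling under load match; fuel economy down miss; oil pressure normal miss
(C) vacuum leak — check-engine light match; burning smell match; stalling under load match; fuel economy down match; oil pressure normal miss
(D) blown head gasket — does not account for oil pressure normal
(E) failing ignition coil — check-engine light match; burning smell miss; stalling under load miss; fuel economy down match; oil pressure normal miss
(F) seized caliper — accounts for every observation (stalling under load through oil pressure normal → stalling under load)
(F) is the only candidate with no mismatches.

F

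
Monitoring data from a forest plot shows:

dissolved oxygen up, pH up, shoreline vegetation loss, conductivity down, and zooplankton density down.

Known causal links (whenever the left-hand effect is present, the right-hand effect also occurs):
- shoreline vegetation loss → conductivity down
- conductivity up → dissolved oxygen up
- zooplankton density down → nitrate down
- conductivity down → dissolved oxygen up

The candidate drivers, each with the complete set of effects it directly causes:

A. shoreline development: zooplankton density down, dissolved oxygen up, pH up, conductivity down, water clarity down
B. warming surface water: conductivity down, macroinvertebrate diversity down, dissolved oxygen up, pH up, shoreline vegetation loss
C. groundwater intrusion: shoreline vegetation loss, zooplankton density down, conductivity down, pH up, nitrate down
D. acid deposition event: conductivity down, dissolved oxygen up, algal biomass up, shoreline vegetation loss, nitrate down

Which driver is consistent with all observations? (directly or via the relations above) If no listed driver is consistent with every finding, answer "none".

Testing each hypothesis:
(A) shoreline development — dissolved oxygen up match; pH up match; shoreline vegetation loss miss; conductivity down match; zooplankton density down match
(B) warming surface water — does not account for zooplankton density down
(C) groundwater intrusion — dissolved oxygen up match (via conductivity down → dissolved oxygen up); pH up match; shoreline vegetation loss match; conductivity down match; zooplankton density down match
(D) acid deposition event — dissolved oxygen up match; pH up miss; shoreline vegetation loss match; conductivity down match; zooplankton density down miss
(C) is the only candidate with no mismatches.

C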